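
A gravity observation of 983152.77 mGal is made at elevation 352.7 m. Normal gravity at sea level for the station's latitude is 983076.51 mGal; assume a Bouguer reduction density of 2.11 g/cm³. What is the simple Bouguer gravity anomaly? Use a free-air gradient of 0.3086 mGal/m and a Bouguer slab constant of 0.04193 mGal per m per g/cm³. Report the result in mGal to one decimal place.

153.9

Free-air correction = 0.3086 × 352.7 = 108.84 mGal
Free-air anomaly = 983152.77 − 983076.51 + (108.84) = 185.10 mGal
Bouguer slab correction = 0.04193 × 2.11 × 352.7 = 31.20 mGal
Simple Bouguer anomaly = 185.10 − (31.20) = 153.90 mGal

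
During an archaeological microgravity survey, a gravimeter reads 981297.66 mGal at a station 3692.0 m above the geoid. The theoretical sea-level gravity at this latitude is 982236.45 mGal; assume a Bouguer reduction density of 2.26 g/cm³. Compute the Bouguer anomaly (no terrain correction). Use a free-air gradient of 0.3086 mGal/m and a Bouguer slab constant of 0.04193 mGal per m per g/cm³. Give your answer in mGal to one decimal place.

Free-air correction = 0.3086 × 3692.0 = 1139.35 mGal
Free-air anomaly = 981297.66 − 982236.45 + (1139.35) = 200.56 mGal
Bouguer slab correction = 0.04193 × 2.26 × 3692.0 = 349.86 mGal
Simple Bouguer anomaly = 200.56 − (349.86) = -149.30 mGal

-149.3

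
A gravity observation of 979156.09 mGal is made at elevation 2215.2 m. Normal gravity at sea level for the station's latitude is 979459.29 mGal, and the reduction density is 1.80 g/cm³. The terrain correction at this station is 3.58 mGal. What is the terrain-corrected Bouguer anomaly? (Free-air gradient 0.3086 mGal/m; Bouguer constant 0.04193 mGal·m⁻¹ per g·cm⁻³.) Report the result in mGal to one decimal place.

Free-air correction = 0.3086 × 2215.2 = 683.61 mGal
Free-air anomaly = 979156.09 − 979459.29 + (683.61) = 380.41 mGal
Bouguer slab correction = 0.04193 × 1.80 × 2215.2 = 167.19 mGal
Simple Bouguer anomaly = 380.41 − (167.19) = 213.22 mGal
Complete Bouguer anomaly = 213.22 + 3.58 = 216.80 mGal

216.8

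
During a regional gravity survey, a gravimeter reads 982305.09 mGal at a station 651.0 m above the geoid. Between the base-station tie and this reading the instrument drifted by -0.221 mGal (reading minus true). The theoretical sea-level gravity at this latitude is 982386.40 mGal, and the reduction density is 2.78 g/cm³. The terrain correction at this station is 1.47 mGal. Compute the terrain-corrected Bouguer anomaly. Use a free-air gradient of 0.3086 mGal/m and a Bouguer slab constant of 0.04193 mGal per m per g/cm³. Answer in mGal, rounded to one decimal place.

Drift-corrected reading = 982305.09 − (-0.221) = 982305.311 mGal
Free-air correction = 0.3086 × 651.0 = 200.90 mGal
Free-air anomaly = 982305.311 − 982386.40 + (200.90) = 119.811 mGal
Bouguer slab correction = 0.04193 × 2.78 × 651.0 = 75.88 mGal
Simple Bouguer anomaly = 119.811 − (75.88) = 43.931 mGal
Complete Bouguer anomaly = 43.931 + 1.47 = 45.401 mGal

45.4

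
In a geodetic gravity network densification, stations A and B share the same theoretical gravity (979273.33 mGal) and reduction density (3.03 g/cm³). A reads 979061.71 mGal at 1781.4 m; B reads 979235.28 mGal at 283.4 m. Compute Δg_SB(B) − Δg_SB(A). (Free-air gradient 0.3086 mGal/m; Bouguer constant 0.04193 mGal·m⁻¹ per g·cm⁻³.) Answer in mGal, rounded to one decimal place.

Δg_SB(A) = 979061.71 − 979273.33 + 0.3086×1781.4 − 0.04193×3.03×1781.4 = 111.80 mGal
Δg_SB(B) = 979235.28 − 979273.33 + 0.3086×283.4 − 0.04193×3.03×283.4 = 13.40 mGal
Difference = 13.40 − (111.80) = -98.40 mGal

-98.4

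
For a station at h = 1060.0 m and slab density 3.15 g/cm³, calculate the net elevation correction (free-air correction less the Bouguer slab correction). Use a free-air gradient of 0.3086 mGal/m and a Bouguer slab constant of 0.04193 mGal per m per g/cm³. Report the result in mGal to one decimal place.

Combined gradient = 0.3086 − 0.04193 × 3.15 = 0.1765205 mGal/m
Combined elevation correction = 0.1765205 × 1060.0 = 187.1 mGal

187.1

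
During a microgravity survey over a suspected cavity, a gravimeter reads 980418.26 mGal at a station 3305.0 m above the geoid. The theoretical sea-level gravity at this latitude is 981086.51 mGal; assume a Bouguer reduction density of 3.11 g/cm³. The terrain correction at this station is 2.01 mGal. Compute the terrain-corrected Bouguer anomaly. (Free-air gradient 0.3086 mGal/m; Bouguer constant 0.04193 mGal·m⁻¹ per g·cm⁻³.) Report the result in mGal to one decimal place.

Free-air correction = 0.3086 × 3305.0 = 1019.92 mGal
Free-air anomaly = 980418.26 − 981086.51 + (1019.92) = 351.67 mGal
Bouguer slab correction = 0.04193 × 3.11 × 3305.0 = 430.98 mGal
Simple Bouguer anomaly = 351.67 − (430.98) = -79.31 mGal
Complete Bouguer anomaly = -79.31 + 2.01 = -77.30 mGal

-77.3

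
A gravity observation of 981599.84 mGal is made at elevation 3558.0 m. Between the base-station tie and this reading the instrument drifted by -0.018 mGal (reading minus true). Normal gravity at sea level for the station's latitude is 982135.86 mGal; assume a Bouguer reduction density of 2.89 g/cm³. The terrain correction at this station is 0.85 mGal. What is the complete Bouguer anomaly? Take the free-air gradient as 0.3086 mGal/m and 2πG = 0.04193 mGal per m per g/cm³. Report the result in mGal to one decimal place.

131.7

Drift-corrected reading = 981599.84 − (-0.018) = 981599.858 mGal
Free-air correction = 0.3086 × 3558.0 = 1098.00 mGal
Free-air anomaly = 981599.858 − 982135.86 + (1098.00) = 561.998 mGal
Bouguer slab correction = 0.04193 × 2.89 × 3558.0 = 431.15 mGal
Simple Bouguer anomaly = 561.998 − (431.15) = 130.848 mGal
Complete Bouguer anomaly = 130.848 + 0.85 = 131.698 mGal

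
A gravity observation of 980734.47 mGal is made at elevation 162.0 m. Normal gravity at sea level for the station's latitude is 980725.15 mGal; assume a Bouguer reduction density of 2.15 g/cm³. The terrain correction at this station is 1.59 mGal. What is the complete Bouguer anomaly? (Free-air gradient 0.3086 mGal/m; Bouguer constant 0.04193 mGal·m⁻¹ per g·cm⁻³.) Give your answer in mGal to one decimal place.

Free-air correction = 0.3086 × 162.0 = 49.99 mGal
Free-air anomaly = 980734.47 − 980725.15 + (49.99) = 59.31 mGal
Bouguer slab correction = 0.04193 × 2.15 × 162.0 = 14.60 mGal
Simple Bouguer anomaly = 59.31 − (14.60) = 44.71 mGal
Complete Bouguer anomaly = 44.71 + 1.59 = 46.30 mGal

46.3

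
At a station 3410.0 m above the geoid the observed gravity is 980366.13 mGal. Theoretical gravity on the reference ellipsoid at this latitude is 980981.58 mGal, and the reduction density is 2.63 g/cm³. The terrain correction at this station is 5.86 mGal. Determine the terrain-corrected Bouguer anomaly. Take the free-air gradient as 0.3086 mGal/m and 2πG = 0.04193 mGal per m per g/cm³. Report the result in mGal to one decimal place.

Free-air correction = 0.3086 × 3410.0 = 1052.33 mGal
Free-air anomaly = 980366.13 − 980981.58 + (1052.33) = 436.88 mGal
Bouguer slab correction = 0.04193 × 2.63 × 3410.0 = 376.04 mGal
Simple Bouguer anomaly = 436.88 − (376.04) = 60.84 mGal
Complete Bouguer anomaly = 60.84 + 5.86 = 66.70 mGal

66.7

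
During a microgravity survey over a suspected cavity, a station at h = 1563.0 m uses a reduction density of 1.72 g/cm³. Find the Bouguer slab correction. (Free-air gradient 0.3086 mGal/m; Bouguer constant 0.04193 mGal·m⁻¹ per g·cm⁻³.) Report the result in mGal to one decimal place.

Bouguer slab correction = 0.04193 × 1.72 × 1563.0 = 112.7 mGal

112.7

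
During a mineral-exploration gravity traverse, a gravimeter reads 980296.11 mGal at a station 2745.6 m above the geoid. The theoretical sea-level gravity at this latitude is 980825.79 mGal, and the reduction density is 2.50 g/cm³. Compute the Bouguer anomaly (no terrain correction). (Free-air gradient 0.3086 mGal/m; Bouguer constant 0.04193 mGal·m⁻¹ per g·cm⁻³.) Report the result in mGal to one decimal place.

29.8

Free-air correction = 0.3086 × 2745.6 = 847.29 mGal
Free-air anomaly = 980296.11 − 980825.79 + (847.29) = 317.61 mGal
Bouguer slab correction = 0.04193 × 2.50 × 2745.6 = 287.81 mGal
Simple Bouguer anomaly = 317.61 − (287.81) = 29.80 mGal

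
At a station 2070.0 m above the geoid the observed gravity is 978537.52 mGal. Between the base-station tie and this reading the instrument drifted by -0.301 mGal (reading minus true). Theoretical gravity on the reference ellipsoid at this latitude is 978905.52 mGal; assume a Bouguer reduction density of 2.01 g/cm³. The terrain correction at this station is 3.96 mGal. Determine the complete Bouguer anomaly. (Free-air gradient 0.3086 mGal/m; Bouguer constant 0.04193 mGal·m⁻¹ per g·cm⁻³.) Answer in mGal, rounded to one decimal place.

100.6

Drift-corrected reading = 978537.52 − (-0.301) = 978537.821 mGal
Free-air correction = 0.3086 × 2070.0 = 638.80 mGal
Free-air anomaly = 978537.821 − 978905.52 + (638.80) = 271.101 mGal
Bouguer slab correction = 0.04193 × 2.01 × 2070.0 = 174.46 mGal
Simple Bouguer anomaly = 271.101 − (174.46) = 96.641 mGal
Complete Bouguer anomaly = 96.641 + 3.96 = 100.601 mGal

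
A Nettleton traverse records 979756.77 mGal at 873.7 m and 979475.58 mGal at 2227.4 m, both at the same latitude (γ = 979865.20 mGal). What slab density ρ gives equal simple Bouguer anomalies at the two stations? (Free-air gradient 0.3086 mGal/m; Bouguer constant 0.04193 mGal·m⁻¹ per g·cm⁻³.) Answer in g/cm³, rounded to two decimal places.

Δg_obs = 979475.58 − 979756.77 = -281.19 mGal over Δh = 2227.4 − 873.7 = 1353.7 m
Equal Bouguer anomalies ⇒ Δg_obs + (0.3086 − 0.04193ρ)·Δh = 0
0.3086 − 0.04193ρ = −Δg_obs/Δh = 0.20772
ρ = (0.3086 − 0.20772) / 0.04193 = 2.41 g/cm³

2.41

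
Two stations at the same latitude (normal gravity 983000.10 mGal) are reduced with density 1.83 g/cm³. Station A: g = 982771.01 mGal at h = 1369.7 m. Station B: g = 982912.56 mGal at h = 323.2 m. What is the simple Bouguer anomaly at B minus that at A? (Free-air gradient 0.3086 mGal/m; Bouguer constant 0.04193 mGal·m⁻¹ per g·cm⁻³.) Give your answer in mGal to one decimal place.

Δg_SB(A) = 982771.01 − 983000.10 + 0.3086×1369.7 − 0.04193×1.83×1369.7 = 88.50 mGal
Δg_SB(B) = 982912.56 − 983000.10 + 0.3086×323.2 − 0.04193×1.83×323.2 = -12.60 mGal
Difference = -12.60 − (88.50) = -101.10 mGal

-101.1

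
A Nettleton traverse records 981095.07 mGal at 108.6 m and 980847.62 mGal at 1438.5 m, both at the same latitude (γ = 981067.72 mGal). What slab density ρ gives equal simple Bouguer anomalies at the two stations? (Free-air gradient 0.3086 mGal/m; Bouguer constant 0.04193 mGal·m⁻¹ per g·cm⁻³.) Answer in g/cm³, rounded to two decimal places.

Δg_obs = 980847.62 − 981095.07 = -247.45 mGal over Δh = 1438.5 − 108.6 = 1329.9 m
Equal Bouguer anomalies ⇒ Δg_obs + (0.3086 − 0.04193ρ)·Δh = 0
0.3086 − 0.04193ρ = −Δg_obs/Δh = 0.18607
ρ = (0.3086 − 0.18607) / 0.04193 = 2.92 g/cm³

2.92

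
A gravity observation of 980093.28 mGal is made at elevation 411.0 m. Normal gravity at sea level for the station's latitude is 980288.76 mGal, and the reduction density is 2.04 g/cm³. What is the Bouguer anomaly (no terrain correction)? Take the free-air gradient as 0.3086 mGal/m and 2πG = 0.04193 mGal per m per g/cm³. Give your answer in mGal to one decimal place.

-103.8

Free-air correction = 0.3086 × 411.0 = 126.83 mGal
Free-air anomaly = 980093.28 − 980288.76 + (126.83) = -68.65 mGal
Bouguer slab correction = 0.04193 × 2.04 × 411.0 = 35.16 mGal
Simple Bouguer anomaly = -68.65 − (35.16) = -103.81 mGal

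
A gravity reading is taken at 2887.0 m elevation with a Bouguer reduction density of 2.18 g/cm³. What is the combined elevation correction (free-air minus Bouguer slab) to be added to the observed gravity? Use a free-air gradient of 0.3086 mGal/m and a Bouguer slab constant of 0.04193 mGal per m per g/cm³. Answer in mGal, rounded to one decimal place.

627.0

Combined gradient = 0.3086 − 0.04193 × 2.18 = 0.2171926 mGal/m
Combined elevation correction = 0.2171926 × 2887.0 = 627.0 mGal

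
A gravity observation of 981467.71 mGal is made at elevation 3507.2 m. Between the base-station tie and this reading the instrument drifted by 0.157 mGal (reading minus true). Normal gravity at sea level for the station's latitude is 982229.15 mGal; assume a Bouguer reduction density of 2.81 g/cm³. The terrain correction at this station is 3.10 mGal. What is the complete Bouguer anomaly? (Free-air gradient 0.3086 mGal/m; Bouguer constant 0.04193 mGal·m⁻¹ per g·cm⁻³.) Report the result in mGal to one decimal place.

-89.4

Drift-corrected reading = 981467.71 − (0.157) = 981467.553 mGal
Free-air correction = 0.3086 × 3507.2 = 1082.32 mGal
Free-air anomaly = 981467.553 − 982229.15 + (1082.32) = 320.723 mGal
Bouguer slab correction = 0.04193 × 2.81 × 3507.2 = 413.23 mGal
Simple Bouguer anomaly = 320.723 − (413.23) = -92.507 mGal
Complete Bouguer anomaly = -92.507 + 3.10 = -89.407 mGal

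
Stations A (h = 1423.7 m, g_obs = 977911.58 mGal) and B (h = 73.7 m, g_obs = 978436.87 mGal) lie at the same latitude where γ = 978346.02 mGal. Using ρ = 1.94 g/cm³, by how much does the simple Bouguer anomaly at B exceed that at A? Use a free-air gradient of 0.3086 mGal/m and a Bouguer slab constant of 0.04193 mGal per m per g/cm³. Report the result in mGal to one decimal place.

Δg_SB(A) = 977911.58 − 978346.02 + 0.3086×1423.7 − 0.04193×1.94×1423.7 = -110.90 mGal
Δg_SB(B) = 978436.87 − 978346.02 + 0.3086×73.7 − 0.04193×1.94×73.7 = 107.60 mGal
Difference = 107.60 − (-110.90) = 218.50 mGal

218.5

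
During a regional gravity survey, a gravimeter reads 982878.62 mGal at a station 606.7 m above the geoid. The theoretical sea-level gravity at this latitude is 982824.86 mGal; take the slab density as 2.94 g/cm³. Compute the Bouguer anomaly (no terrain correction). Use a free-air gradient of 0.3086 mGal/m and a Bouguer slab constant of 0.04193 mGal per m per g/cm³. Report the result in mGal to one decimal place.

Free-air correction = 0.3086 × 606.7 = 187.23 mGal
Free-air anomaly = 982878.62 − 982824.86 + (187.23) = 240.99 mGal
Bouguer slab correction = 0.04193 × 2.94 × 606.7 = 74.79 mGal
Simple Bouguer anomaly = 240.99 − (74.79) = 166.20 mGal

166.2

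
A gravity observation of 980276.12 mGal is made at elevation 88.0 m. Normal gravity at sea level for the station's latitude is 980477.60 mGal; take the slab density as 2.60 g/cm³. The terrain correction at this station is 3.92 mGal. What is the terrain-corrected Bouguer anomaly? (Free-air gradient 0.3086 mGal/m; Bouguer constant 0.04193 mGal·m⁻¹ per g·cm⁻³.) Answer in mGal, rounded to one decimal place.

Free-air correction = 0.3086 × 88.0 = 27.16 mGal
Free-air anomaly = 980276.12 − 980477.60 + (27.16) = -174.32 mGal
Bouguer slab correction = 0.04193 × 2.60 × 88.0 = 9.59 mGal
Simple Bouguer anomaly = -174.32 − (9.59) = -183.91 mGal
Complete Bouguer anomaly = -183.91 + 3.92 = -179.99 mGal

-180.0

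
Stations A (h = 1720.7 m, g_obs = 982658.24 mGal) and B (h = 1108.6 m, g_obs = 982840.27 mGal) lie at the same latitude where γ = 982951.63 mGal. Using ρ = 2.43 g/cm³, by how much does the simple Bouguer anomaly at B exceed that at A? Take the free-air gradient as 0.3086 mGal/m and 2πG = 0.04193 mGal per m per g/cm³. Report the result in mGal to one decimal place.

55.5

Δg_SB(A) = 982658.24 − 982951.63 + 0.3086×1720.7 − 0.04193×2.43×1720.7 = 62.30 mGal
Δg_SB(B) = 982840.27 − 982951.63 + 0.3086×1108.6 − 0.04193×2.43×1108.6 = 117.80 mGal
Difference = 117.80 − (62.30) = 55.50 mGal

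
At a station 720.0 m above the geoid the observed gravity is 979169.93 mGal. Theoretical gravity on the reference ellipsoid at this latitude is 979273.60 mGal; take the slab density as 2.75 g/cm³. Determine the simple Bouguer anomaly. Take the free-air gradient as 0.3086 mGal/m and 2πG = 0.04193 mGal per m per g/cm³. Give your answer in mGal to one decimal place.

35.5

Free-air correction = 0.3086 × 720.0 = 222.19 mGal
Free-air anomaly = 979169.93 − 979273.60 + (222.19) = 118.52 mGal
Bouguer slab correction = 0.04193 × 2.75 × 720.0 = 83.02 mGal
Simple Bouguer anomaly = 118.52 − (83.02) = 35.50 mGal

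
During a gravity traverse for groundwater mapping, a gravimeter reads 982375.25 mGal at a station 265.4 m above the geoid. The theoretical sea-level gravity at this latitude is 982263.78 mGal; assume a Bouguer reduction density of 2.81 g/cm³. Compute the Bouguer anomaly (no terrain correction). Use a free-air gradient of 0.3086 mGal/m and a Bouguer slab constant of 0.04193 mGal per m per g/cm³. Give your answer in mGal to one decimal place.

Free-air correction = 0.3086 × 265.4 = 81.90 mGal
Free-air anomaly = 982375.25 − 982263.78 + (81.90) = 193.37 mGal
Bouguer slab correction = 0.04193 × 2.81 × 265.4 = 31.27 mGal
Simple Bouguer anomaly = 193.37 − (31.27) = 162.10 mGal

162.1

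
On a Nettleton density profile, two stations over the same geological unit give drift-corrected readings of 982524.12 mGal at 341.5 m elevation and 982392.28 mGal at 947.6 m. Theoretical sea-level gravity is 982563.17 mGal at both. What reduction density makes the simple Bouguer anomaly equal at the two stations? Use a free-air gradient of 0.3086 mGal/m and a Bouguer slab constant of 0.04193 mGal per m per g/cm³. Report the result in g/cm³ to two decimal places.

2.17

Δg_obs = 982392.28 − 982524.12 = -131.84 mGal over Δh = 947.6 − 341.5 = 606.1 m
Equal Bouguer anomalies ⇒ Δg_obs + (0.3086 − 0.04193ρ)·Δh = 0
0.3086 − 0.04193ρ = −Δg_obs/Δh = 0.21752
ρ = (0.3086 − 0.21752) / 0.04193 = 2.17 g/cm³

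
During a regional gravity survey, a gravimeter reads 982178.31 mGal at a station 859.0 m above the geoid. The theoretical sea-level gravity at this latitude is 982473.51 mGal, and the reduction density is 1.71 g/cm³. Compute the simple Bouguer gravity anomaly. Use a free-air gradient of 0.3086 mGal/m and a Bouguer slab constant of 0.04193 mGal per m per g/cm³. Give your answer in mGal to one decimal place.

Free-air correction = 0.3086 × 859.0 = 265.09 mGal
Free-air anomaly = 982178.31 − 982473.51 + (265.09) = -30.11 mGal
Bouguer slab correction = 0.04193 × 1.71 × 859.0 = 61.59 mGal
Simple Bouguer anomaly = -30.11 − (61.59) = -91.70 mGal

-91.7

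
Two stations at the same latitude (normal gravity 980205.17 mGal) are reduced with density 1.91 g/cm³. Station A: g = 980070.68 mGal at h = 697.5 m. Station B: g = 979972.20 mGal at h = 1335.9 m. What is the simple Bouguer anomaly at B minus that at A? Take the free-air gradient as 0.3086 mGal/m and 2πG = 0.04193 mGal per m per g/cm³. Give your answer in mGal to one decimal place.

Δg_SB(A) = 980070.68 − 980205.17 + 0.3086×697.5 − 0.04193×1.91×697.5 = 24.90 mGal
Δg_SB(B) = 979972.20 − 980205.17 + 0.3086×1335.9 − 0.04193×1.91×1335.9 = 72.30 mGal
Difference = 72.30 − (24.90) = 47.40 mGal

47.4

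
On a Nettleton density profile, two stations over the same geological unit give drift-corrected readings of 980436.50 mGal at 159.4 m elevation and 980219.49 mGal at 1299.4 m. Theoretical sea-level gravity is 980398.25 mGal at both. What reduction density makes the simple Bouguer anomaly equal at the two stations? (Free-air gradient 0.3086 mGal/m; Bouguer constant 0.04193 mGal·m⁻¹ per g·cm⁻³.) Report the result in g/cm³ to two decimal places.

Δg_obs = 980219.49 − 980436.50 = -217.01 mGal over Δh = 1299.4 − 159.4 = 1140.0 m
Equal Bouguer anomalies ⇒ Δg_obs + (0.3086 − 0.04193ρ)·Δh = 0
0.3086 − 0.04193ρ = −Δg_obs/Δh = 0.19036
ρ = (0.3086 − 0.19036) / 0.04193 = 2.82 g/cm³

2.82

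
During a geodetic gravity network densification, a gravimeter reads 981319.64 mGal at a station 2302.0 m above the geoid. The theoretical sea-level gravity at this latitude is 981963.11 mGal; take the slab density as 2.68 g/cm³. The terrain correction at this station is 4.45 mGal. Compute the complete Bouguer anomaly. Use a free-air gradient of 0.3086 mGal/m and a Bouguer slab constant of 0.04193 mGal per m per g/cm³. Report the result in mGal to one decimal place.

-187.3

Free-air correction = 0.3086 × 2302.0 = 710.40 mGal
Free-air anomaly = 981319.64 − 981963.11 + (710.40) = 66.93 mGal
Bouguer slab correction = 0.04193 × 2.68 × 2302.0 = 258.68 mGal
Simple Bouguer anomaly = 66.93 − (258.68) = -191.75 mGal
Complete Bouguer anomaly = -191.75 + 4.45 = -187.30 mGal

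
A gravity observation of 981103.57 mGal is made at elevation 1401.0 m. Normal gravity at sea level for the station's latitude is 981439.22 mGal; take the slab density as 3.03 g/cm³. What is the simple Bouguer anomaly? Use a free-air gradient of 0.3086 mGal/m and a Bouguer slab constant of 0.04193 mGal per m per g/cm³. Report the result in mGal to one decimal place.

-81.3

Free-air correction = 0.3086 × 1401.0 = 432.35 mGal
Free-air anomaly = 981103.57 − 981439.22 + (432.35) = 96.70 mGal
Bouguer slab correction = 0.04193 × 3.03 × 1401.0 = 177.99 mGal
Simple Bouguer anomaly = 96.70 − (177.99) = -81.29 mGal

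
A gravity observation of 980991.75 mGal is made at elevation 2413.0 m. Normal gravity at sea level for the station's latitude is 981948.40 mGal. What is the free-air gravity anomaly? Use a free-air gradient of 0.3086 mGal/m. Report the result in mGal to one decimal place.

-212.0

Free-air correction = 0.3086 × 2413.0 = 744.65 mGal
Free-air anomaly = 980991.75 − 981948.40 + (744.65) = -212.00 mGal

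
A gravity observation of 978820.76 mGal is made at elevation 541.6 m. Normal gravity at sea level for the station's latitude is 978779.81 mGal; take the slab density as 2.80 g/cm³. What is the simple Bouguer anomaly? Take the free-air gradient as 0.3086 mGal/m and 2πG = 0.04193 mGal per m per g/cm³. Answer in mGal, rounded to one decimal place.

Free-air correction = 0.3086 × 541.6 = 167.14 mGal
Free-air anomaly = 978820.76 − 978779.81 + (167.14) = 208.09 mGal
Bouguer slab correction = 0.04193 × 2.80 × 541.6 = 63.59 mGal
Simple Bouguer anomaly = 208.09 − (63.59) = 144.50 mGal

144.5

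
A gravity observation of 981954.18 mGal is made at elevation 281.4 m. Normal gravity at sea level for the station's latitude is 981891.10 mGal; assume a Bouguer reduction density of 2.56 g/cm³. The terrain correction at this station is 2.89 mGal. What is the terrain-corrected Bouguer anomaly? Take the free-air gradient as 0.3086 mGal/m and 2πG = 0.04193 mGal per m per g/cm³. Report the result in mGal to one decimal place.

122.6

Free-air correction = 0.3086 × 281.4 = 86.84 mGal
Free-air anomaly = 981954.18 − 981891.10 + (86.84) = 149.92 mGal
Bouguer slab correction = 0.04193 × 2.56 × 281.4 = 30.21 mGal
Simple Bouguer anomaly = 149.92 − (30.21) = 119.71 mGal
Complete Bouguer anomaly = 119.71 + 2.89 = 122.60 mGal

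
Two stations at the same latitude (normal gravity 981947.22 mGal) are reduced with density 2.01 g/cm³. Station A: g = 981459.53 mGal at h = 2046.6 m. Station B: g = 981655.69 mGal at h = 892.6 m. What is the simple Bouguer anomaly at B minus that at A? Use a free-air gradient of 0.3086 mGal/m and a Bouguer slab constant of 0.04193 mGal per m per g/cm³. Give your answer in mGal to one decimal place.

-62.7

Δg_SB(A) = 981459.53 − 981947.22 + 0.3086×2046.6 − 0.04193×2.01×2046.6 = -28.60 mGal
Δg_SB(B) = 981655.69 − 981947.22 + 0.3086×892.6 − 0.04193×2.01×892.6 = -91.30 mGal
Difference = -91.30 − (-28.60) = -62.70 mGal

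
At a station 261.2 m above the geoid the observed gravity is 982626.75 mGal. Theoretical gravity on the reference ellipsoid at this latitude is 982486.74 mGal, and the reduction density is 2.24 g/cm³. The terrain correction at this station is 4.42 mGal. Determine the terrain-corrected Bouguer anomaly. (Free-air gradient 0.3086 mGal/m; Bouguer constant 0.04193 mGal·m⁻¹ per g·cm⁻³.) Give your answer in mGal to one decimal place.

200.5

Free-air correction = 0.3086 × 261.2 = 80.61 mGal
Free-air anomaly = 982626.75 − 982486.74 + (80.61) = 220.62 mGal
Bouguer slab correction = 0.04193 × 2.24 × 261.2 = 24.53 mGal
Simple Bouguer anomaly = 220.62 − (24.53) = 196.09 mGal
Complete Bouguer anomaly = 196.09 + 4.42 = 200.51 mGal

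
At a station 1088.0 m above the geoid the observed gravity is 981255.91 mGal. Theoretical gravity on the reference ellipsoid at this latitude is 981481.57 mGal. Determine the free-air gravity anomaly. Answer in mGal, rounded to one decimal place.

110.1

Free-air correction = 0.3086 × 1088.0 = 335.76 mGal
Free-air anomaly = 981255.91 − 981481.57 + (335.76) = 110.10 mGal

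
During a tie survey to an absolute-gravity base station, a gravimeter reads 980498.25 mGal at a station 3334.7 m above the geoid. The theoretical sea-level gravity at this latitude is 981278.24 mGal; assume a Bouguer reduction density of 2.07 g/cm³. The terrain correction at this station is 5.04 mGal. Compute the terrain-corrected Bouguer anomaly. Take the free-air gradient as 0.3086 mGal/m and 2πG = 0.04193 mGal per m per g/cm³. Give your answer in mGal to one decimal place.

Free-air correction = 0.3086 × 3334.7 = 1029.09 mGal
Free-air anomaly = 980498.25 − 981278.24 + (1029.09) = 249.10 mGal
Bouguer slab correction = 0.04193 × 2.07 × 3334.7 = 289.44 mGal
Simple Bouguer anomaly = 249.10 − (289.44) = -40.34 mGal
Complete Bouguer anomaly = -40.34 + 5.04 = -35.30 mGal

-35.3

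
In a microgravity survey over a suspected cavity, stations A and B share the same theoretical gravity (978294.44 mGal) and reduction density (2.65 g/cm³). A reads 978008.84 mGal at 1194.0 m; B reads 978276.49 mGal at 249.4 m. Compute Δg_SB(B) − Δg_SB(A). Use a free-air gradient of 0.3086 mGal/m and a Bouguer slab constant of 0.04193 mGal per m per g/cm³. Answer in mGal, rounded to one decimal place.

Δg_SB(A) = 978008.84 − 978294.44 + 0.3086×1194.0 − 0.04193×2.65×1194.0 = -49.80 mGal
Δg_SB(B) = 978276.49 − 978294.44 + 0.3086×249.4 − 0.04193×2.65×249.4 = 31.30 mGal
Difference = 31.30 − (-49.80) = 81.10 mGal

81.1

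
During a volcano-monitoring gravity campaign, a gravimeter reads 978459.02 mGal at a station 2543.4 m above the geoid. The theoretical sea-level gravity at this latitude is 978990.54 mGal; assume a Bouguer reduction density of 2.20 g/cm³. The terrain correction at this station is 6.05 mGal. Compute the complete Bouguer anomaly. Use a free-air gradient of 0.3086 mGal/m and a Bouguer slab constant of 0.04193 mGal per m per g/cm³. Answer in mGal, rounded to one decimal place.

Free-air correction = 0.3086 × 2543.4 = 784.89 mGal
Free-air anomaly = 978459.02 − 978990.54 + (784.89) = 253.37 mGal
Bouguer slab correction = 0.04193 × 2.20 × 2543.4 = 234.62 mGal
Simple Bouguer anomaly = 253.37 − (234.62) = 18.75 mGal
Complete Bouguer anomaly = 18.75 + 6.05 = 24.80 mGal

24.8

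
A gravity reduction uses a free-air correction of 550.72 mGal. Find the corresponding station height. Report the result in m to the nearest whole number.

h = 550.72 / 0.3086 = 1784.58 m

1785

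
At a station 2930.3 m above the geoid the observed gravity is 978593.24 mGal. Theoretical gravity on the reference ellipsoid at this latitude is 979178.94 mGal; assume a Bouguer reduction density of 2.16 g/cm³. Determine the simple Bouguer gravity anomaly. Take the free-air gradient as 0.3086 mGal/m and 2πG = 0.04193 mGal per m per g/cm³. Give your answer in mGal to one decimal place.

53.2

Free-air correction = 0.3086 × 2930.3 = 904.29 mGal
Free-air anomaly = 978593.24 − 979178.94 + (904.29) = 318.59 mGal
Bouguer slab correction = 0.04193 × 2.16 × 2930.3 = 265.39 mGal
Simple Bouguer anomaly = 318.59 − (265.39) = 53.20 mGal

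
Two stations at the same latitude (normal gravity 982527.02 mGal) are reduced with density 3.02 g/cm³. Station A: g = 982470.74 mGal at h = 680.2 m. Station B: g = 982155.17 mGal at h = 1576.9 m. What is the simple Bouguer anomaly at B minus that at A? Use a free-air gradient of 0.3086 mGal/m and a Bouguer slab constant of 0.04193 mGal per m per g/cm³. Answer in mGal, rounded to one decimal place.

-152.4

Δg_SB(A) = 982470.74 − 982527.02 + 0.3086×680.2 − 0.04193×3.02×680.2 = 67.50 mGal
Δg_SB(B) = 982155.17 − 982527.02 + 0.3086×1576.9 − 0.04193×3.02×1576.9 = -84.90 mGal
Difference = -84.90 − (67.50) = -152.40 mGal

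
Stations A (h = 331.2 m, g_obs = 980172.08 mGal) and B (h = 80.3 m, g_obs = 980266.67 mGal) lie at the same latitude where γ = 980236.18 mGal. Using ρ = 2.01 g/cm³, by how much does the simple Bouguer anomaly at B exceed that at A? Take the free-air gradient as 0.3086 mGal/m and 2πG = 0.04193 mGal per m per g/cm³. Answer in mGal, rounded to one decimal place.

38.3

Δg_SB(A) = 980172.08 − 980236.18 + 0.3086×331.2 − 0.04193×2.01×331.2 = 10.20 mGal
Δg_SB(B) = 980266.67 − 980236.18 + 0.3086×80.3 − 0.04193×2.01×80.3 = 48.50 mGal
Difference = 48.50 − (10.20) = 38.30 mGal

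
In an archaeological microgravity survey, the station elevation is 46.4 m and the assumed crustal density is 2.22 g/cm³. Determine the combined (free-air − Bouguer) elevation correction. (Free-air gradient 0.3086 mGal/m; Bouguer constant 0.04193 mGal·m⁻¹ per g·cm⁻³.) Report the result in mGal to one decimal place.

10.0

Combined gradient = 0.3086 − 0.04193 × 2.22 = 0.2155154 mGal/m
Combined elevation correction = 0.2155154 × 46.4 = 10.0 mGal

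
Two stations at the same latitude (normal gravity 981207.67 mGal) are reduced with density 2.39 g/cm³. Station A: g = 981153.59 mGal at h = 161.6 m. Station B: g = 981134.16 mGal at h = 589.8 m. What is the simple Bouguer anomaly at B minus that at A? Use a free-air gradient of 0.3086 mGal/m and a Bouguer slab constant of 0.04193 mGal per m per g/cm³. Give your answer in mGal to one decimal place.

69.8

Δg_SB(A) = 981153.59 − 981207.67 + 0.3086×161.6 − 0.04193×2.39×161.6 = -20.40 mGal
Δg_SB(B) = 981134.16 − 981207.67 + 0.3086×589.8 − 0.04193×2.39×589.8 = 49.40 mGal
Difference = 49.40 − (-20.40) = 69.80 mGal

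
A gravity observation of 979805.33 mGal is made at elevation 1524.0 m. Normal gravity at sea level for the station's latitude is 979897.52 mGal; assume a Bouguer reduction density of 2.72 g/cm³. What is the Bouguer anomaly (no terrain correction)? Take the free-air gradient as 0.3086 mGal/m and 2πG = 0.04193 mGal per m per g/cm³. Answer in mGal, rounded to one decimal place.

Free-air correction = 0.3086 × 1524.0 = 470.31 mGal
Free-air anomaly = 979805.33 − 979897.52 + (470.31) = 378.12 mGal
Bouguer slab correction = 0.04193 × 2.72 × 1524.0 = 173.81 mGal
Simple Bouguer anomaly = 378.12 − (173.81) = 204.31 mGal

204.3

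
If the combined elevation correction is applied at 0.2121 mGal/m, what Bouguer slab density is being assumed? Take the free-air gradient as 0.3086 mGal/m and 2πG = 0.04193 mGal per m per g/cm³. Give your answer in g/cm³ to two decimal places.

2.30

0.2121 = 0.3086 − 0.04193 × ρ
ρ = (0.3086 − 0.2121) / 0.04193 = 2.30 g/cm³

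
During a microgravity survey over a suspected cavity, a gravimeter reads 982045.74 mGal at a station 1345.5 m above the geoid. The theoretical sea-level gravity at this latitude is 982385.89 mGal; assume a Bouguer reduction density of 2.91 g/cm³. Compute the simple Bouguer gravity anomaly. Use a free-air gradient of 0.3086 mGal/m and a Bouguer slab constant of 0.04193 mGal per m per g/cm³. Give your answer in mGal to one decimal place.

-89.1

Free-air correction = 0.3086 × 1345.5 = 415.22 mGal
Free-air anomaly = 982045.74 − 982385.89 + (415.22) = 75.07 mGal
Bouguer slab correction = 0.04193 × 2.91 × 1345.5 = 164.17 mGal
Simple Bouguer anomaly = 75.07 − (164.17) = -89.10 mGal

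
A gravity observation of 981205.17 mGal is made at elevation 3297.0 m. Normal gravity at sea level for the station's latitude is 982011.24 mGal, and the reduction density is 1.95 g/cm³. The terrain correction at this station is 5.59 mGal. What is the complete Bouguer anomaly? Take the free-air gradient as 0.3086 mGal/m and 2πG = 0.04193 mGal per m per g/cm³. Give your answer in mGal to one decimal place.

Free-air correction = 0.3086 × 3297.0 = 1017.45 mGal
Free-air anomaly = 981205.17 − 982011.24 + (1017.45) = 211.38 mGal
Bouguer slab correction = 0.04193 × 1.95 × 3297.0 = 269.57 mGal
Simple Bouguer anomaly = 211.38 − (269.57) = -58.19 mGal
Complete Bouguer anomaly = -58.19 + 5.59 = -52.60 mGal

-52.6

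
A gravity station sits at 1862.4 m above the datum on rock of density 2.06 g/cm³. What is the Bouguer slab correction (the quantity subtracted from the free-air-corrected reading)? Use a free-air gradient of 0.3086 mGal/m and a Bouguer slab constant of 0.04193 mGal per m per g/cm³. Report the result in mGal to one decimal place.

160.9

Bouguer slab correction = 0.04193 × 2.06 × 1862.4 = 160.9 mGal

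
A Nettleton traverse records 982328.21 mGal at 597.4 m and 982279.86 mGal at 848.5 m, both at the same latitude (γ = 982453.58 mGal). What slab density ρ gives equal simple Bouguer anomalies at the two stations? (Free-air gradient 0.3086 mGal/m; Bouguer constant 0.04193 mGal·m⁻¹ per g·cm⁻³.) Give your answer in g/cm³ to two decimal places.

Δg_obs = 982279.86 − 982328.21 = -48.35 mGal over Δh = 848.5 − 597.4 = 251.1 m
Equal Bouguer anomalies ⇒ Δg_obs + (0.3086 − 0.04193ρ)·Δh = 0
0.3086 − 0.04193ρ = −Δg_obs/Δh = 0.19255
ρ = (0.3086 − 0.19255) / 0.04193 = 2.77 g/cm³

2.77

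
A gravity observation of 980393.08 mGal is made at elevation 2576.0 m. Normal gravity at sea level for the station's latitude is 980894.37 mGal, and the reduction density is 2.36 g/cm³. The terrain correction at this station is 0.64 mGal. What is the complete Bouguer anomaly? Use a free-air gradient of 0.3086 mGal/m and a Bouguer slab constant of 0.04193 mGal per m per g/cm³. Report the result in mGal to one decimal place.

Free-air correction = 0.3086 × 2576.0 = 794.95 mGal
Free-air anomaly = 980393.08 − 980894.37 + (794.95) = 293.66 mGal
Bouguer slab correction = 0.04193 × 2.36 × 2576.0 = 254.91 mGal
Simple Bouguer anomaly = 293.66 − (254.91) = 38.75 mGal
Complete Bouguer anomaly = 38.75 + 0.64 = 39.39 mGal

39.4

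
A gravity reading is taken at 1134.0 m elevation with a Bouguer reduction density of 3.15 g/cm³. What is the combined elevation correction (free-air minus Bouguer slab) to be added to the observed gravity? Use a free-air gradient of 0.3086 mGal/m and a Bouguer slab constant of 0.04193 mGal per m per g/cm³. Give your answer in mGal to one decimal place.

200.2

Combined gradient = 0.3086 − 0.04193 × 3.15 = 0.1765205 mGal/m
Combined elevation correction = 0.1765205 × 1134.0 = 200.2 mGal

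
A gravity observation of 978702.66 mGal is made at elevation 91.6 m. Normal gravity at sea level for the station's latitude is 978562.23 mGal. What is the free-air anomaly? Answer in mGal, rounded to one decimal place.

Free-air correction = 0.3086 × 91.6 = 28.27 mGal
Free-air anomaly = 978702.66 − 978562.23 + (28.27) = 168.70 mGal

168.7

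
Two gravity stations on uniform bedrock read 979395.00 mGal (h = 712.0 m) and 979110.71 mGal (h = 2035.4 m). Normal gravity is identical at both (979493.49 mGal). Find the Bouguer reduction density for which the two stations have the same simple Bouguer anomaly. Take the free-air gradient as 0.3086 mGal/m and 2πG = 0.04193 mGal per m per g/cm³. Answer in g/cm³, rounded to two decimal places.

2.24

Δg_obs = 979110.71 − 979395.00 = -284.29 mGal over Δh = 2035.4 − 712.0 = 1323.4 m
Equal Bouguer anomalies ⇒ Δg_obs + (0.3086 − 0.04193ρ)·Δh = 0
0.3086 − 0.04193ρ = −Δg_obs/Δh = 0.21482
ρ = (0.3086 − 0.21482) / 0.04193 = 2.24 g/cm³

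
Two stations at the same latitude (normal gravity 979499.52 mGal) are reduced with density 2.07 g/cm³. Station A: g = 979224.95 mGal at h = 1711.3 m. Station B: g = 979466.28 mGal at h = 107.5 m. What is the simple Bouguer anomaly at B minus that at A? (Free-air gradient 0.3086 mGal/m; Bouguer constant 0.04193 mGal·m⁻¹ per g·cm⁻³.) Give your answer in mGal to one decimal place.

Δg_SB(A) = 979224.95 − 979499.52 + 0.3086×1711.3 − 0.04193×2.07×1711.3 = 105.00 mGal
Δg_SB(B) = 979466.28 − 979499.52 + 0.3086×107.5 − 0.04193×2.07×107.5 = -9.40 mGal
Difference = -9.40 − (105.00) = -114.40 mGal

-114.4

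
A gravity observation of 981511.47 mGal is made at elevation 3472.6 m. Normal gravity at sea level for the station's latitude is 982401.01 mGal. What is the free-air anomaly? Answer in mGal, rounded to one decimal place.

182.1

Free-air correction = 0.3086 × 3472.6 = 1071.64 mGal
Free-air anomaly = 981511.47 − 982401.01 + (1071.64) = 182.10 mGal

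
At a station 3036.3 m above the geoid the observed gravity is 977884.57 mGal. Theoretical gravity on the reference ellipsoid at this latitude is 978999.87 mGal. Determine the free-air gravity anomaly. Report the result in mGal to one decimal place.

-178.3

Free-air correction = 0.3086 × 3036.3 = 937.00 mGal
Free-air anomaly = 977884.57 − 978999.87 + (937.00) = -178.30 mGal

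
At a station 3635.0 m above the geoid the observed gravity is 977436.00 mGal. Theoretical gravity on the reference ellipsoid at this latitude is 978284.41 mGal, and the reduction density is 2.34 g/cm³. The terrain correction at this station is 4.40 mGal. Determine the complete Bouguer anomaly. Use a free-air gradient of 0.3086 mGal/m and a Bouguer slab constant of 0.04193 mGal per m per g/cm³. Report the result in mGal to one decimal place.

-78.9

Free-air correction = 0.3086 × 3635.0 = 1121.76 mGal
Free-air anomaly = 977436.00 − 978284.41 + (1121.76) = 273.35 mGal
Bouguer slab correction = 0.04193 × 2.34 × 3635.0 = 356.65 mGal
Simple Bouguer anomaly = 273.35 − (356.65) = -83.30 mGal
Complete Bouguer anomaly = -83.30 + 4.40 = -78.90 mGal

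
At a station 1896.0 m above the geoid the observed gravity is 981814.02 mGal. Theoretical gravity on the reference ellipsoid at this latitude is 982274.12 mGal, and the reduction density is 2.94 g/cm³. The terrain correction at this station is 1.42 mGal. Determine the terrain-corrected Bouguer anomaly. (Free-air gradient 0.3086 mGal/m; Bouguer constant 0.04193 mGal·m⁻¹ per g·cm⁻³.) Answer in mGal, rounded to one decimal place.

-107.3

Free-air correction = 0.3086 × 1896.0 = 585.11 mGal
Free-air anomaly = 981814.02 − 982274.12 + (585.11) = 125.01 mGal
Bouguer slab correction = 0.04193 × 2.94 × 1896.0 = 233.73 mGal
Simple Bouguer anomaly = 125.01 − (233.73) = -108.72 mGal
Complete Bouguer anomaly = -108.72 + 1.42 = -107.30 mGal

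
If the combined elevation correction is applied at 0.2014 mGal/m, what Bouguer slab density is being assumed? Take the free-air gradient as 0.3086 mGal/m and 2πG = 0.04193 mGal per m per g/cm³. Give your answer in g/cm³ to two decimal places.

2.56

0.2014 = 0.3086 − 0.04193 × ρ
ρ = (0.3086 − 0.2014) / 0.04193 = 2.56 g/cm³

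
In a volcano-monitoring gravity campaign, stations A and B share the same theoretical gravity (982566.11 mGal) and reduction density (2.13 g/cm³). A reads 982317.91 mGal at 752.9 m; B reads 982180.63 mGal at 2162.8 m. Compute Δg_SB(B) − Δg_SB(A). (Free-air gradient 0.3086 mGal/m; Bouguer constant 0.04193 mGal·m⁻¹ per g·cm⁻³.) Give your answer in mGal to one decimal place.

171.9

Δg_SB(A) = 982317.91 − 982566.11 + 0.3086×752.9 − 0.04193×2.13×752.9 = -83.10 mGal
Δg_SB(B) = 982180.63 − 982566.11 + 0.3086×2162.8 − 0.04193×2.13×2162.8 = 88.80 mGal
Difference = 88.80 − (-83.10) = 171.90 mGal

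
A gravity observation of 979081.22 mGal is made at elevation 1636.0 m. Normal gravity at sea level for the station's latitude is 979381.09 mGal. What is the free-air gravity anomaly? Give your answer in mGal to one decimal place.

205.0

Free-air correction = 0.3086 × 1636.0 = 504.87 mGal
Free-air anomaly = 979081.22 − 979381.09 + (504.87) = 205.00 mGal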